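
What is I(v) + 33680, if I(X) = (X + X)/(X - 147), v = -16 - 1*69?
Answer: 3906965/116 ≈ 33681.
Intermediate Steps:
v = -85 (v = -16 - 69 = -85)
I(X) = 2*X/(-147 + X) (I(X) = (2*X)/(-147 + X) = 2*X/(-147 + X))
I(v) + 33680 = 2*(-85)/(-147 - 85) + 33680 = 2*(-85)/(-232) + 33680 = 2*(-85)*(-1/232) + 33680 = 85/116 + 33680 = 3906965/116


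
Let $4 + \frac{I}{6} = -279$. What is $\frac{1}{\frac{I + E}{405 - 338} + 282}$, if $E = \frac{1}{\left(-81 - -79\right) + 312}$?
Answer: $\frac{20770}{5330761} \approx 0.0038963$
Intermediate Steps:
$E = \frac{1}{310}$ ($E = \frac{1}{\left(-81 + 79\right) + 312} = \frac{1}{-2 + 312} = \frac{1}{310} \approx 0.0032258$)
$I = -1698$ ($I = -24 + 6 \left(-279\right) = -24 - 1674 = -1698$)
$\frac{1}{\frac{I + E}{405 - 338} + 282} = \frac{1}{\frac{-1698 + \frac{1}{310}}{405 - 338} + 282} = \frac{1}{- \frac{526379}{310 \cdot 67} + 282} = \frac{1}{\left(- \frac{526379}{310}\right) \frac{1}{67} + 282} = \frac{1}{- \frac{526379}{20770} + 282} = \frac{1}{\frac{5330761}{20770}} = \frac{20770}{5330761}$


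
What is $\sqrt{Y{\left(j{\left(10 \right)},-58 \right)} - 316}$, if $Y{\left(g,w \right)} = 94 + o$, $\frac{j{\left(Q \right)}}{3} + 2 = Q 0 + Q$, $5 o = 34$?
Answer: $\frac{2 i \sqrt{1345}}{5} \approx 14.67 i$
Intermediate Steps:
$o = \frac{34}{5}$ ($o = \frac{1}{5} \cdot 34 = \frac{34}{5} \approx 6.8$)
$j{\left(Q \right)} = -6 + 3 Q$ ($j{\left(Q \right)} = -6 + 3 \left(Q 0 + Q\right) = -6 + 3 \left(0 + Q\right) = -6 + 3 Q$)
$Y{\left(g,w \right)} = \frac{504}{5}$ ($Y{\left(g,w \right)} = 94 + \frac{34}{5} = \frac{504}{5}$)
$\sqrt{Y{\left(j{\left(10 \right)},-58 \right)} - 316} = \sqrt{\frac{504}{5} - 316} = \sqrt{- \frac{1076}{5}} = \frac{2 i \sqrt{1345}}{5}$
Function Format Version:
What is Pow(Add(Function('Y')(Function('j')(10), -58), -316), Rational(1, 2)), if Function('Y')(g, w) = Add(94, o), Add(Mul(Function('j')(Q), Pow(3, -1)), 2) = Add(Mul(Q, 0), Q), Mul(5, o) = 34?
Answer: Mul(Rational(2, 5), I, Pow(1345, Rational(1, 2))) ≈ Mul(14.670, I)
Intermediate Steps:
o = Rational(34, 5) (o = Mul(Rational(1, 5), 34) = Rational(34, 5) ≈ 6.8000)
Function('j')(Q) = Add(-6, Mul(3, Q)) (Function('j')(Q) = Add(-6, Mul(3, Add(Mul(Q, 0), Q))) = Add(-6, Mul(3, Add(0, Q))) = Add(-6, Mul(3, Q)))
Function('Y')(g, w) = Rational(504, 5) (Function('Y')(g, w) = Add(94, Rational(34, 5)) = Rational(504, 5))
Pow(Add(Function('Y')(Function('j')(10), -58), -316), Rational(1, 2)) = Pow(Add(Rational(504, 5), -316), Rational(1, 2)) = Pow(Rational(-1076, 5), Rational(1, 2)) = Mul(Rational(2, 5), I, Pow(1345, Rational(1, 2)))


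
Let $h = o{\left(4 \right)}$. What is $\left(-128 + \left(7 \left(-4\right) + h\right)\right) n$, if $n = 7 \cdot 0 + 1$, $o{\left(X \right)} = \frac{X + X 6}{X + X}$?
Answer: $- \frac{305}{2} \approx -152.5$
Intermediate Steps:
$o{\left(X \right)} = \frac{7}{2}$ ($o{\left(X \right)} = \frac{X + 6 X}{2 X} = 7 X \frac{1}{2 X} = \frac{7}{2}$)
$h = \frac{7}{2} \approx 3.5$
$n = 1$ ($n = 0 + 1 = 1$)
$\left(-128 + \left(7 \left(-4\right) + h\right)\right) n = \left(-128 + \left(7 \left(-4\right) + \frac{7}{2}\right)\right) 1 = \left(-128 + \left(-28 + \frac{7}{2}\right)\right) 1 = \left(-128 - \frac{49}{2}\right) 1 = \left(- \frac{305}{2}\right) 1 = - \frac{305}{2}$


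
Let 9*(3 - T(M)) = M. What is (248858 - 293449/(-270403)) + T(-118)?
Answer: 605669397442/2433627 ≈ 2.4888e+5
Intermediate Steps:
T(M) = 3 - M/9
(248858 - 293449/(-270403)) + T(-118) = (248858 - 293449/(-270403)) + (3 - ⅑*(-118)) = (248858 - 293449*(-1/270403)) + (3 + 118/9) = (248858 + 293449/270403) + 145/9 = 67292243223/270403 + 145/9 = 605669397442/2433627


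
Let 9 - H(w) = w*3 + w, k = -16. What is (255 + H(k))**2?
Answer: 107584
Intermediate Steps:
H(w) = 9 - 4*w (H(w) = 9 - (w*3 + w) = 9 - (3*w + w) = 9 - 4*w)
(255 + H(k))**2 = (255 + (9 - 4*(-16)))**2 = (255 + (9 + 64))**2 = (255 + 73)**2 = 328**2 = 107584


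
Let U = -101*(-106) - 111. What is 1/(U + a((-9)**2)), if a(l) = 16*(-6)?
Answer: 1/10499 ≈ 9.5247e-5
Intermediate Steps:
a(l) = -96
U = 10595 (U = 10706 - 111 = 10595)
1/(U + a((-9)**2)) = 1/(10595 - 96) = 1/10499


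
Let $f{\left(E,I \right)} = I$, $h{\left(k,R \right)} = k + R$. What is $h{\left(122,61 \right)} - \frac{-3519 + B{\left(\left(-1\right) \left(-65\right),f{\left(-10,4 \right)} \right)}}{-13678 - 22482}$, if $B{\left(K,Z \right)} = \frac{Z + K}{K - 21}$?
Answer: $\frac{291005553}{1591040} \approx 182.9$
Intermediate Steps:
$h{\left(k,R \right)} = R + k$
$B{\left(K,Z \right)} = \frac{K + Z}{-21 + K}$
$h{\left(122,61 \right)} - \frac{-3519 + B{\left(\left(-1\right) \left(-65\right),f{\left(-10,4 \right)} \right)}}{-13678 - 22482} = \left(61 + 122\right) - \frac{-3519 + \frac{\left(-1\right) \left(-65\right) + 4}{-21 - -65}}{-13678 - 22482} = 183 - \frac{-3519 + \frac{65 + 4}{-21 + 65}}{-36160} = 183 - \left(-3519 + \frac{1}{44} \cdot 69\right) \left(- \frac{1}{36160}\right) = 183 - \left(-3519 + \frac{69}{44}\right) \left(- \frac{1}{36160}\right) = 183 - \left(- \frac{154767}{44}\right) \left(- \frac{1}{36160}\right) = 183 - \frac{154767}{1591040} = \frac{291005553}{1591040}$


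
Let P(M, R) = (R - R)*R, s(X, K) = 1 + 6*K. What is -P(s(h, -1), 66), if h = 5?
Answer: 0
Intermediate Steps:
P(M, R) = 0 (P(M, R) = 0*R = 0)
-P(s(h, -1), 66) = -1*0 = 0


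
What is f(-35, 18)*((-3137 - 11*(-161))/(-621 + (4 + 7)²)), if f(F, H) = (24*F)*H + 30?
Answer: -1030647/25 ≈ -41226.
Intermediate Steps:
f(F, H) = 30 + 24*F*H (f(F, H) = 24*F*H + 30 = 30 + 24*F*H)
f(-35, 18)*((-3137 - 11*(-161))/(-621 + (4 + 7)²)) = (30 + 24*(-35)*18)*((-3137 - 11*(-161))/(-621 + (4 + 7)²)) = (30 - 15120)*((-3137 + 1771)/(-621 + 11²)) = -(-20612940)/(-621 + 121) = -(-20612940)/(-500) = -(-20612940)*(-1)/500 = -15090*683/250 = -1030647/25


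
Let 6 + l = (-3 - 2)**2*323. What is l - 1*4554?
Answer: 3515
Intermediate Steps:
l = 8069 (l = -6 + (-3 - 2)**2*323 = -6 + (-5)**2*323 = -6 + 25*323 = -6 + 8075 = 8069)
l - 1*4554 = 8069 - 1*4554 = 8069 - 4554 = 3515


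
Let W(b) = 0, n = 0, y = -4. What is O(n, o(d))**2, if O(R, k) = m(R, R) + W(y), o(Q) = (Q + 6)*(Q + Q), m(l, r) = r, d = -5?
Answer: 0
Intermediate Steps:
o(Q) = 2*Q*(6 + Q) (o(Q) = (6 + Q)*(2*Q) = 2*Q*(6 + Q))
O(R, k) = R (O(R, k) = R + 0 = R)
O(n, o(d))**2 = 0**2 = 0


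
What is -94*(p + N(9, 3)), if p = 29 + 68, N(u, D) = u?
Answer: -9964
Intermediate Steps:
p = 97
-94*(p + N(9, 3)) = -94*(97 + 9) = -94*106 = -9964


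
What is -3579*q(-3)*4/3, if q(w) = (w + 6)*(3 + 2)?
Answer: -71580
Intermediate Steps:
q(w) = 30 + 5*w (q(w) = (6 + w)*5 = 30 + 5*w)
-3579*q(-3)*4/3 = -3579*(30 + 5*(-3))*4/3 = -3579*(30 - 15)*4*(1/3) = -53685*4/3 = -3579*20 = -71580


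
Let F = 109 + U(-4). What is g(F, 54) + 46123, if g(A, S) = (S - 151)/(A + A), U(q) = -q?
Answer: 10423701/226 ≈ 46123.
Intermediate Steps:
F = 113 (F = 109 - 1*(-4) = 109 + 4 = 113)
g(A, S) = (-151 + S)/(2*A) (g(A, S) = (-151 + S)/((2*A)) = (-151 + S)*(1/(2*A)) = (-151 + S)/(2*A))
g(F, 54) + 46123 = (1/2)*(-151 + 54)/113 + 46123 = (1/2)*(1/113)*(-97) + 46123 = -97/226 + 46123 = 10423701/226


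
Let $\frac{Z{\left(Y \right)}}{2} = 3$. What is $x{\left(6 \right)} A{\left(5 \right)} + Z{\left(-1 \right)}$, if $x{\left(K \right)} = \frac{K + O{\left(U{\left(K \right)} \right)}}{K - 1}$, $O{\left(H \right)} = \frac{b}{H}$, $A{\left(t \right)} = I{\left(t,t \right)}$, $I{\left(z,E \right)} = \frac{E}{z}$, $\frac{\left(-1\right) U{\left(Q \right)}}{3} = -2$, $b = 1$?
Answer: $\frac{217}{30} \approx 7.2333$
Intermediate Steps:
$U{\left(Q \right)} = 6$ ($U{\left(Q \right)} = \left(-3\right) \left(-2\right) = 6$)
$Z{\left(Y \right)} = 6$ ($Z{\left(Y \right)} = 2 \cdot 3 = 6$)
$A{\left(t \right)} = 1$ ($A{\left(t \right)} = \frac{t}{t} = 1$)
$O{\left(H \right)} = \frac{1}{H}$ ($O{\left(H \right)} = 1 \frac{1}{H} = \frac{1}{H}$)
$x{\left(K \right)} = \frac{\frac{1}{6} + K}{-1 + K}$ ($x{\left(K \right)} = \frac{K + \frac{1}{6}}{K - 1} = \frac{K + \frac{1}{6}}{-1 + K} = \frac{\frac{1}{6} + K}{-1 + K}$)
$x{\left(6 \right)} A{\left(5 \right)} + Z{\left(-1 \right)} = \frac{\frac{1}{6} + 6}{-1 + 6} \cdot 1 + 6 = \frac{1}{5} \cdot \frac{37}{6} \cdot 1 + 6 = \frac{37}{30} \cdot 1 + 6 = \frac{37}{30} + 6 = \frac{217}{30}$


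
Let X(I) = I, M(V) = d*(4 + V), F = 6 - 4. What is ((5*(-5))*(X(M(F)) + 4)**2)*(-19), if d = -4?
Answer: 190000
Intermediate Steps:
F = 2
M(V) = -16 - 4*V (M(V) = -4*(4 + V) = -16 - 4*V)
((5*(-5))*(X(M(F)) + 4)**2)*(-19) = ((5*(-5))*((-16 - 4*2) + 4)**2)*(-19) = -25*((-16 - 8) + 4)**2*(-19) = -25*(-24 + 4)**2*(-19) = -25*(-20)**2*(-19) = -25*400*(-19) = -10000*(-19) = 190000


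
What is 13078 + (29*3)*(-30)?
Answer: 10468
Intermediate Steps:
13078 + (29*3)*(-30) = 13078 + 87*(-30) = 13078 - 2610 = 10468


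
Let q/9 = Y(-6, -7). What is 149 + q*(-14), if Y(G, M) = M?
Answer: 1031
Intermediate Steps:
q = -63 (q = 9*(-7) = -63)
149 + q*(-14) = 149 - 63*(-14) = 149 + 882 = 1031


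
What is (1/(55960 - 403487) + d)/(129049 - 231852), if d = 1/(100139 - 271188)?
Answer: 518576/6111036523041869 ≈ 8.4859e-11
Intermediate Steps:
d = -1/171049 (d = 1/(-171049) = -1/171049 ≈ -5.8463e-6)
(1/(55960 - 403487) + d)/(129049 - 231852) = (1/(55960 - 403487) - 1/171049)/(129049 - 231852) = (1/(-347527) - 1/171049)/(-102803) = (-1/347527 - 1/171049)*(-1/102803) = -518576/59444145823*(-1/102803) = 518576/6111036523041869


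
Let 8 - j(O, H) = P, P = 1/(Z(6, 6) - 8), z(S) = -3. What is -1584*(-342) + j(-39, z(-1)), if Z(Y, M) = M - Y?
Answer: 4333889/8 ≈ 5.4174e+5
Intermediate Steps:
P = -⅛ (P = 1/((6 - 1*6) - 8) = 1/((6 - 6) - 8) = 1/(0 - 8) = 1/(-8) = -⅛ ≈ -0.12500)
j(O, H) = 65/8 (j(O, H) = 8 - 1*(-⅛) = 8 + ⅛ = 65/8)
-1584*(-342) + j(-39, z(-1)) = -1584*(-342) + 65/8 = 541728 + 65/8 = 4333889/8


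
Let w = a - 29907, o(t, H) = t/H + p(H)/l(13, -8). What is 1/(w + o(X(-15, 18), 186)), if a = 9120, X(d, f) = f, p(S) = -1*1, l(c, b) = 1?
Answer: -31/644425 ≈ -4.8105e-5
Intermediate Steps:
p(S) = -1
o(t, H) = -1 + t/H (o(t, H) = t/H - 1/1 = t/H - 1*1 = t/H - 1 = -1 + t/H)
w = -20787 (w = 9120 - 29907 = -20787)
1/(w + o(X(-15, 18), 186)) = 1/(-20787 + (18 - 1*186)/186) = 1/(-20787 + (18 - 186)/186) = 1/(-20787 + (1/186)*(-168)) = 1/(-20787 - 28/31) = 1/(-644425/31) = -31/644425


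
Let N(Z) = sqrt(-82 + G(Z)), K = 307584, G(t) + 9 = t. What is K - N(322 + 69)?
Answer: 307584 - 10*sqrt(3) ≈ 3.0757e+5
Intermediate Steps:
G(t) = -9 + t
N(Z) = sqrt(-91 + Z) (N(Z) = sqrt(-82 + (-9 + Z)) = sqrt(-91 + Z))
K - N(322 + 69) = 307584 - sqrt(-91 + (322 + 69)) = 307584 - sqrt(-91 + 391) = 307584 - sqrt(300) = 307584 - 10*sqrt(3)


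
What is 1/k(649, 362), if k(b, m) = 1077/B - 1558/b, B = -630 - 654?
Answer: -277772/899815 ≈ -0.30870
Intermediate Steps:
B = -1284
k(b, m) = -359/428 - 1558/b (k(b, m) = 1077/(-1284) - 1558/b = 1077*(-1/1284) - 1558/b = -359/428 - 1558/b)
1/k(649, 362) = 1/(-359/428 - 1558/649) = 1/(-899815/277772) = -277772/899815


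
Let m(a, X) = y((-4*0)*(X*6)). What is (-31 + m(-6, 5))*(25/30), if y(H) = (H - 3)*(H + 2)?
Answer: -185/6 ≈ -30.833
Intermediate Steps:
y(H) = (-3 + H)*(2 + H)
m(a, X) = -6 (m(a, X) = -6 + ((-4*0)*(X*6))² - (-4*0)*X*6 = -6 + (0*(6*X))² - 0*6*X = -6 + 0² - 1*0 = -6 + 0 + 0 = -6)
(-31 + m(-6, 5))*(25/30) = (-31 - 6)*(25/30) = -925/30 = -37*⅚ = -185/6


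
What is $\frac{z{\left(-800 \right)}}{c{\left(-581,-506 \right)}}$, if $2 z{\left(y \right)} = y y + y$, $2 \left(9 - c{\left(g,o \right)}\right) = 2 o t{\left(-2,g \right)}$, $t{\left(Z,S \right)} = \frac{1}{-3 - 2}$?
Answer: $- \frac{1598000}{461} \approx -3466.4$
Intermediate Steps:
$t{\left(Z,S \right)} = - \frac{1}{5}$ ($t{\left(Z,S \right)} = \frac{1}{-5} = - \frac{1}{5}$)
$c{\left(g,o \right)} = 9 + \frac{o}{5}$ ($c{\left(g,o \right)} = 9 - \frac{2 o \left(- \frac{1}{5}\right)}{2} = 9 - \frac{\left(- \frac{2}{5}\right) o}{2} = 9 + \frac{o}{5}$)
$z{\left(y \right)} = \frac{y}{2} + \frac{y^{2}}{2}$ ($z{\left(y \right)} = \frac{y y + y}{2} = \frac{y^{2} + y}{2} = \frac{y + y^{2}}{2} = \frac{y}{2} + \frac{y^{2}}{2}$)
$\frac{z{\left(-800 \right)}}{c{\left(-581,-506 \right)}} = \frac{\frac{1}{2} \left(-800\right) \left(1 - 800\right)}{9 + \frac{1}{5} \left(-506\right)} = \frac{\frac{1}{2} \left(-800\right) \left(-799\right)}{9 - \frac{506}{5}} = \frac{319600}{- \frac{461}{5}} = 319600 \left(- \frac{5}{461}\right) = - \frac{1598000}{461}$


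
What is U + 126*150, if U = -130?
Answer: 18770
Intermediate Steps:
U + 126*150 = -130 + 126*150 = -130 + 18900 = 18770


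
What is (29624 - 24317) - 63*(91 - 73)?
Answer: 4173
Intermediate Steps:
(29624 - 24317) - 63*(91 - 73) = 5307 - 63*18 = 5307 - 1134 = 4173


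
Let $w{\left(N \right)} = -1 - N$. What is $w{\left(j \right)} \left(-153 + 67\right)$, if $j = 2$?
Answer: $258$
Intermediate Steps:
$w{\left(j \right)} \left(-153 + 67\right) = \left(-1 - 2\right) \left(-153 + 67\right) = \left(-1 - 2\right) \left(-86\right) = \left(-3\right) \left(-86\right) = 258$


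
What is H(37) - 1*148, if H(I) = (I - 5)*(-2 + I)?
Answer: 972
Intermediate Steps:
H(I) = (-5 + I)*(-2 + I)
H(37) - 1*148 = (10 + 37**2 - 7*37) - 1*148 = (10 + 1369 - 259) - 148 = 1120 - 148 = 972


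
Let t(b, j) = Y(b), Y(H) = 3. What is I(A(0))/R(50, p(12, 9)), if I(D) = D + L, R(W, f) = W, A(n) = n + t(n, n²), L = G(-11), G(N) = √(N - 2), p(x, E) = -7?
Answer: 3/50 + I*√13/50 ≈ 0.06 + 0.072111*I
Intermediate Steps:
t(b, j) = 3
G(N) = √(-2 + N)
L = I*√13 (L = √(-2 - 11) = √(-13) = I*√13 ≈ 3.6056*I)
A(n) = 3 + n (A(n) = n + 3 = 3 + n)
I(D) = D + I*√13
I(A(0))/R(50, p(12, 9)) = ((3 + 0) + I*√13)/50 = (3 + I*√13)*(1/50) = 3/50 + I*√13/50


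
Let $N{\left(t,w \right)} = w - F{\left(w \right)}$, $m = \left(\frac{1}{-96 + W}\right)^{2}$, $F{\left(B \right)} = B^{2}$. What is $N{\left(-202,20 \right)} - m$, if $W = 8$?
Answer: $- \frac{2942721}{7744} \approx -380.0$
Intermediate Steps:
$m = \frac{1}{7744}$ ($m = \left(\frac{1}{-96 + 8}\right)^{2} = \left(\frac{1}{-88}\right)^{2} = \left(- \frac{1}{88}\right)^{2} = \frac{1}{7744} \approx 0.00012913$)
$N{\left(t,w \right)} = w - w^{2}$
$N{\left(-202,20 \right)} - m = 20 \left(1 - 20\right) - \frac{1}{7744} = 20 \left(-19\right) - \frac{1}{7744} = -380 - \frac{1}{7744} = - \frac{2942721}{7744}$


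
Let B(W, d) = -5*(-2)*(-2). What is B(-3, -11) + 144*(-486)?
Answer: -70004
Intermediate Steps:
B(W, d) = -20 (B(W, d) = 10*(-2) = -20)
B(-3, -11) + 144*(-486) = -20 + 144*(-486) = -20 - 69984 = -70004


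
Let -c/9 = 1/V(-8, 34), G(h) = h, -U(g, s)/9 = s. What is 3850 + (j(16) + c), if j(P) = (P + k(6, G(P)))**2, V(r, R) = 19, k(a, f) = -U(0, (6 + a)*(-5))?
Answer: 5290085/19 ≈ 2.7843e+5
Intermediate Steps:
U(g, s) = -9*s
k(a, f) = -270 - 45*a (k(a, f) = -(-9)*(6 + a)*(-5) = -(-9)*(-30 - 5*a) = -(270 + 45*a) = -270 - 45*a)
c = -9/19 ≈ -0.47368
j(P) = (-540 + P)**2 (j(P) = (P + (-270 - 45*6))**2 = (P + (-270 - 270))**2 = (P - 540)**2 = (-540 + P)**2)
3850 + (j(16) + c) = 3850 + ((-540 + 16)**2 - 9/19) = 3850 + ((-524)**2 - 9/19) = 3850 + (274576 - 9/19) = 3850 + 5216935/19 = 5290085/19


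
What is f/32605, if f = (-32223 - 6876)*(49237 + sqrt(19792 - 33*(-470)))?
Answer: -1925117463/32605 - 39099*sqrt(35302)/32605 ≈ -59269.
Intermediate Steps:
f = -1925117463 - 39099*sqrt(35302) (f = -39099*(49237 + sqrt(19792 + 15510)) = -39099*(49237 + sqrt(35302)) = -1925117463 - 39099*sqrt(35302) ≈ -1.9325e+9)
f/32605 = (-1925117463 - 39099*sqrt(35302))/32605 = (-1925117463 - 39099*sqrt(35302))*(1/32605) = -1925117463/32605 - 39099*sqrt(35302)/32605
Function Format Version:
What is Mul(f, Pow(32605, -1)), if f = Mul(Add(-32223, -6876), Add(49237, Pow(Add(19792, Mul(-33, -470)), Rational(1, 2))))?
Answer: Add(Rational(-1925117463, 32605), Mul(Rational(-39099, 32605), Pow(35302, Rational(1, 2)))) ≈ -59269.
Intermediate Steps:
f = Add(-1925117463, Mul(-39099, Pow(35302, Rational(1, 2)))) (f = Mul(-39099, Add(49237, Pow(Add(19792, 15510), Rational(1, 2)))) = Mul(-39099, Add(49237, Pow(35302, Rational(1, 2)))) = Add(-1925117463, Mul(-39099, Pow(35302, Rational(1, 2)))) ≈ -1.9325e+9)
Mul(f, Pow(32605, -1)) = Mul(Add(-1925117463, Mul(-39099, Pow(35302, Rational(1, 2)))), Pow(32605, -1)) = Mul(Add(-1925117463, Mul(-39099, Pow(35302, Rational(1, 2)))), Rational(1, 32605)) = Add(Rational(-1925117463, 32605), Mul(Rational(-39099, 32605), Pow(35302, Rational(1, 2))))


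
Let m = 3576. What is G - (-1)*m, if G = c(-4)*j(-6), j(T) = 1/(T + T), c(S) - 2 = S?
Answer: 21457/6 ≈ 3576.2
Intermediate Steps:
c(S) = 2 + S
j(T) = 1/(2*T)
G = ⅙ (G = (2 - 4)*((½)/(-6)) = -(-1)/6 = -2*(-1/12) = ⅙ ≈ 0.16667)
G - (-1)*m = ⅙ - (-1)*3576 = ⅙ - 1*(-3576) = ⅙ + 3576 = 21457/6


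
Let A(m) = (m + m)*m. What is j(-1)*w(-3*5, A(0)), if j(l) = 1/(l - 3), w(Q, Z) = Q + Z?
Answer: 15/4 ≈ 3.7500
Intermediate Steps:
A(m) = 2*m**2 (A(m) = (2*m)*m = 2*m**2)
j(l) = 1/(-3 + l)
j(-1)*w(-3*5, A(0)) = (-3*5 + 2*0**2)/(-3 - 1) = (-15 + 2*0)/(-4) = -(-15 + 0)/4 = -1/4*(-15) = 15/4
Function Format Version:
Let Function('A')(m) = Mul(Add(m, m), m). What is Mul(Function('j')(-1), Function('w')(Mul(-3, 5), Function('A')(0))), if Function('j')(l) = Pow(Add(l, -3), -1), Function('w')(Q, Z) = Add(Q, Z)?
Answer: Rational(15, 4) ≈ 3.7500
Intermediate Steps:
Function('A')(m) = Mul(2, Pow(m, 2)) (Function('A')(m) = Mul(Mul(2, m), m) = Mul(2, Pow(m, 2)))
Function('j')(l) = Pow(Add(-3, l), -1)
Mul(Function('j')(-1), Function('w')(Mul(-3, 5), Function('A')(0))) = Mul(Pow(Add(-3, -1), -1), Add(Mul(-3, 5), Mul(2, Pow(0, 2)))) = Mul(Pow(-4, -1), Add(-15, Mul(2, 0))) = Mul(Rational(-1, 4), Add(-15, 0)) = Mul(Rational(-1, 4), -15) = Rational(15, 4)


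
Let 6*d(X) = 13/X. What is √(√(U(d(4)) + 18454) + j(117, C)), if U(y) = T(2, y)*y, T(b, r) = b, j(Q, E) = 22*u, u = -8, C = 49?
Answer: √(-6336 + 6*√664383)/6 ≈ 6.3364*I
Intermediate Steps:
d(X) = 13/(6*X) (d(X) = (13/X)/6 = 13/(6*X))
j(Q, E) = -176 (j(Q, E) = 22*(-8) = -176)
U(y) = 2*y
√(√(U(d(4)) + 18454) + j(117, C)) = √(√(2*((13/6)/4) + 18454) - 176) = √(√(2*((13/6)*(¼)) + 18454) - 176) = √(√(2*(13/24) + 18454) - 176) = √(√(13/12 + 18454) - 176) = √(√(221461/12) - 176) = √(√664383/6 - 176) = √(-176 + √664383/6)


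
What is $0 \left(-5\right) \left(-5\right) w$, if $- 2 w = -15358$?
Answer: $0$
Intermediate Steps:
$w = 7679$ ($w = \left(- \frac{1}{2}\right) \left(-15358\right) = 7679$)
$0 \left(-5\right) \left(-5\right) w = 0 \left(-5\right) \left(-5\right) 7679 = 0 \left(-5\right) 7679 = 0 \cdot 7679 = 0$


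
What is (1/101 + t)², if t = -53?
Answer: 28643904/10201 ≈ 2807.9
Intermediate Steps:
(1/101 + t)² = (1/101 - 53)² = (-5352/101)² = 28643904/10201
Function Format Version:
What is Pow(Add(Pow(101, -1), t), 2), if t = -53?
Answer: Rational(28643904, 10201) ≈ 2807.9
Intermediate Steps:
Pow(Add(Pow(101, -1), t), 2) = Pow(Add(Pow(101, -1), -53), 2) = Pow(Add(Rational(1, 101), -53), 2) = Pow(Rational(-5352, 101), 2) = Rational(28643904, 10201)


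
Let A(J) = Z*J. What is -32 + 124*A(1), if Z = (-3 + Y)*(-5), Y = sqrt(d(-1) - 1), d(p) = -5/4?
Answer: 1828 - 930*I ≈ 1828.0 - 930.0*I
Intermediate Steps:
d(p) = -5/4 (d(p) = -5*1/4 = -5/4)
Y = 3*I/2 (Y = sqrt(-5/4 - 1) = sqrt(-9/4) = 3*I/2 ≈ 1.5*I)
Z = 15 - 15*I/2 (Z = (-3 + 3*I/2)*(-5) = 15 - 15*I/2 ≈ 15.0 - 7.5*I)
A(J) = J*(15 - 15*I/2) (A(J) = (15 - 15*I/2)*J = J*(15 - 15*I/2))
-32 + 124*A(1) = -32 + 124*((15/2)*1*(2 - I)) = -32 + 124*(15 - 15*I/2) = -32 + (1860 - 930*I) = 1828 - 930*I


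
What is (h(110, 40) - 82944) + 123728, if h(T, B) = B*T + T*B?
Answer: 49584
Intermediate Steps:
h(T, B) = 2*B*T (h(T, B) = B*T + B*T = 2*B*T)
(h(110, 40) - 82944) + 123728 = (2*40*110 - 82944) + 123728 = (8800 - 82944) + 123728 = -74144 + 123728 = 49584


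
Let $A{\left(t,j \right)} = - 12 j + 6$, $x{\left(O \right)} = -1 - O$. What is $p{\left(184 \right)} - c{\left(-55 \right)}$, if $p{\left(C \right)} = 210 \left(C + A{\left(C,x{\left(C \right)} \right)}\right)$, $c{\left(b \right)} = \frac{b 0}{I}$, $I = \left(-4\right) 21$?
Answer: $506100$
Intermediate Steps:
$I = -84$
$A{\left(t,j \right)} = 6 - 12 j$
$c{\left(b \right)} = 0$ ($c{\left(b \right)} = \frac{b 0}{-84} = 0 \left(- \frac{1}{84}\right) = 0$)
$p{\left(C \right)} = 3780 + 2730 C$ ($p{\left(C \right)} = 210 \left(C - \left(-6 + 12 \left(-1 - C\right)\right)\right) = 210 \left(C + \left(6 + \left(12 + 12 C\right)\right)\right) = 210 \left(C + \left(18 + 12 C\right)\right) = 210 \left(18 + 13 C\right) = 3780 + 2730 C$)
$p{\left(184 \right)} - c{\left(-55 \right)} = \left(3780 + 2730 \cdot 184\right) - 0 = \left(3780 + 502320\right) + 0 = 506100 + 0 = 506100$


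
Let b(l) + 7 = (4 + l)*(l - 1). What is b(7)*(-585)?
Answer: -34515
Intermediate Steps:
b(l) = -7 + (-1 + l)*(4 + l) (b(l) = -7 + (4 + l)*(l - 1) = -7 + (4 + l)*(-1 + l) = -7 + (-1 + l)*(4 + l))
b(7)*(-585) = (-11 + 7² + 3*7)*(-585) = (-11 + 49 + 21)*(-585) = 59*(-585) = -34515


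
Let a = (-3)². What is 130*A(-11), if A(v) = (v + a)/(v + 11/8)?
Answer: 2080/77 ≈ 27.013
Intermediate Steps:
a = 9
A(v) = (9 + v)/(11/8 + v) (A(v) = (v + 9)/(v + 11/8) = (9 + v)/(v + 11*(⅛)) = (9 + v)/(v + 11/8) = (9 + v)/(11/8 + v))
130*A(-11) = 130*(8*(9 - 11)/(11 + 8*(-11))) = 130*(8*(-2)/(11 - 88)) = 130*(8*(-2)/(-77)) = 130*(8*(-1/77)*(-2)) = 130*(16/77) = 2080/77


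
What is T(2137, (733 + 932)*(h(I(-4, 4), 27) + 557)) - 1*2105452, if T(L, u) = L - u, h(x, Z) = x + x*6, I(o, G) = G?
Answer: -3077340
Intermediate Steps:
h(x, Z) = 7*x (h(x, Z) = x + 6*x = 7*x)
T(2137, (733 + 932)*(h(I(-4, 4), 27) + 557)) - 1*2105452 = (2137 - (733 + 932)*(7*4 + 557)) - 1*2105452 = (2137 - 1665*(28 + 557)) - 2105452 = (2137 - 1665*585) - 2105452 = (2137 - 1*974025) - 2105452 = (2137 - 974025) - 2105452 = -971888 - 2105452 = -3077340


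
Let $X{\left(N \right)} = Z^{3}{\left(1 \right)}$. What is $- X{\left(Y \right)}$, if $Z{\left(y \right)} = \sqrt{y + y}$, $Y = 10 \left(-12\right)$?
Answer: $- 2 \sqrt{2} \approx -2.8284$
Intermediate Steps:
$Y = -120$
$Z{\left(y \right)} = \sqrt{2} \sqrt{y}$ ($Z{\left(y \right)} = \sqrt{2 y} = \sqrt{2} \sqrt{y}$)
$X{\left(N \right)} = 2 \sqrt{2}$ ($X{\left(N \right)} = \left(\sqrt{2} \sqrt{1}\right)^{3} = \left(\sqrt{2} \cdot 1\right)^{3} = \left(\sqrt{2}\right)^{3} = 2 \sqrt{2}$)
$- X{\left(Y \right)} = - 2 \sqrt{2}$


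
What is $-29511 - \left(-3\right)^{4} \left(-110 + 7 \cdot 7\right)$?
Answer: $-24570$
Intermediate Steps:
$-29511 - \left(-3\right)^{4} \left(-110 + 7 \cdot 7\right) = -29511 - 81 \left(-110 + 49\right) = -29511 - 81 \left(-61\right) = -29511 - -4941 = -29511 + 4941 = -24570$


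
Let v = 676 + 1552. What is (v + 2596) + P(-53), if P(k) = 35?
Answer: 4859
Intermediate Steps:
v = 2228
(v + 2596) + P(-53) = (2228 + 2596) + 35 = 4824 + 35 = 4859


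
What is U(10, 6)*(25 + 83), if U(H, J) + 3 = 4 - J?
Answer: -540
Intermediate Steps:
U(H, J) = 1 - J (U(H, J) = -3 + (4 - J) = 1 - J)
U(10, 6)*(25 + 83) = (1 - 1*6)*(25 + 83) = (1 - 6)*108 = -5*108 = -540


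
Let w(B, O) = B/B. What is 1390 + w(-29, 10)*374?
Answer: 1764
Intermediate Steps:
w(B, O) = 1
1390 + w(-29, 10)*374 = 1390 + 1*374 = 1390 + 374 = 1764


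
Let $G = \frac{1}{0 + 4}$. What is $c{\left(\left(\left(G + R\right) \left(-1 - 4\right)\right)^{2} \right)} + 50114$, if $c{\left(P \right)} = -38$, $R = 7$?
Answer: $50076$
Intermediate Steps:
$G = \frac{1}{4} \approx 0.25$
$c{\left(\left(\left(G + R\right) \left(-1 - 4\right)\right)^{2} \right)} + 50114 = -38 + 50114 = 50076$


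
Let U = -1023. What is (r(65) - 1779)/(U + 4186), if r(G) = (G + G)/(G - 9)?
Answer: -49747/88564 ≈ -0.56171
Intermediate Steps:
r(G) = 2*G/(-9 + G) (r(G) = (2*G)/(-9 + G) = 2*G/(-9 + G))
(r(65) - 1779)/(U + 4186) = (2*65/(-9 + 65) - 1779)/(-1023 + 4186) = (2*65/56 - 1779)/3163 = (2*65*(1/56) - 1779)*(1/3163) = (65/28 - 1779)*(1/3163) = -49747/28*1/3163 = -49747/88564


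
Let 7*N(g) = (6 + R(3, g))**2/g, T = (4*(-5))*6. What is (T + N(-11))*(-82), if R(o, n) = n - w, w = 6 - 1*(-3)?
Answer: 110536/11 ≈ 10049.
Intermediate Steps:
w = 9 (w = 6 + 3 = 9)
R(o, n) = -9 + n (R(o, n) = n - 1*9 = n - 9 = -9 + n)
T = -120 (T = -20*6 = -120)
N(g) = (-3 + g)**2/(7*g) (N(g) = ((6 + (-9 + g))**2/g)/7 = ((-3 + g)**2/g)/7 = (-3 + g)**2/(7*g))
(T + N(-11))*(-82) = (-120 + (1/7)*(-3 - 11)**2/(-11))*(-82) = (-120 + (1/7)*(-1/11)*(-14)**2)*(-82) = (-120 + (1/7)*(-1/11)*196)*(-82) = (-120 - 28/11)*(-82) = -1348/11*(-82) = 110536/11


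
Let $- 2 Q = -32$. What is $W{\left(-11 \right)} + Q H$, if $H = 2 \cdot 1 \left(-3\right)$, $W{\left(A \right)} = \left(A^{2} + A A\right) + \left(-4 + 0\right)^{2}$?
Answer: $162$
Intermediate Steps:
$W{\left(A \right)} = 16 + 2 A^{2}$ ($W{\left(A \right)} = \left(A^{2} + A^{2}\right) + \left(-4\right)^{2} = 2 A^{2} + 16 = 16 + 2 A^{2}$)
$Q = 16$ ($Q = \left(- \frac{1}{2}\right) \left(-32\right) = 16$)
$H = -6$ ($H = 2 \left(-3\right) = -6$)
$W{\left(-11 \right)} + Q H = \left(16 + 2 \left(-11\right)^{2}\right) + 16 \left(-6\right) = \left(16 + 2 \cdot 121\right) - 96 = \left(16 + 242\right) - 96 = 258 - 96 = 162$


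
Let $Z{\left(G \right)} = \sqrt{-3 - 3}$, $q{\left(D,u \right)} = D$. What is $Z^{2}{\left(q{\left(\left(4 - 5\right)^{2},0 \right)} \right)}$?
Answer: $-6$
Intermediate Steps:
$Z{\left(G \right)} = i \sqrt{6}$ ($Z{\left(G \right)} = \sqrt{-6} = i \sqrt{6}$)
$Z^{2}{\left(q{\left(\left(4 - 5\right)^{2},0 \right)} \right)} = \left(i \sqrt{6}\right)^{2} = -6$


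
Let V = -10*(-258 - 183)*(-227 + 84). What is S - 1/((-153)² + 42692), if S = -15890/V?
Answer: 2142274/85071987 ≈ 0.025182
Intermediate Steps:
V = -630630 (V = -(-4410)*(-143) = -10*63063 = -630630)
S = 227/9009 (S = -15890/(-630630) = -15890*(-1/630630) = 227/9009 ≈ 0.025197)
S - 1/((-153)² + 42692) = 227/9009 - 1/((-153)² + 42692) = 227/9009 - 1/(23409 + 42692) = 227/9009 - 1/66101 = 2142274/85071987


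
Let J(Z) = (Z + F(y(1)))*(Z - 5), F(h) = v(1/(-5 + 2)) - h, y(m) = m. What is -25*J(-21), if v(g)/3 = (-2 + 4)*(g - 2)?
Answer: -23400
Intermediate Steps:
v(g) = -12 + 6*g (v(g) = 3*((-2 + 4)*(g - 2)) = 3*(2*(-2 + g)) = 3*(-4 + 2*g) = -12 + 6*g)
F(h) = -14 - h (F(h) = (-12 + 6/(-5 + 2)) - h = (-12 + 6/(-3)) - h = (-12 + 6*(-⅓)) - h = (-12 - 2) - h = -14 - h)
J(Z) = (-15 + Z)*(-5 + Z) (J(Z) = (Z + (-14 - 1*1))*(Z - 5) = (Z + (-14 - 1))*(-5 + Z) = (Z - 15)*(-5 + Z) = (-15 + Z)*(-5 + Z))
-25*J(-21) = -25*(75 + (-21)² - 20*(-21)) = -25*(75 + 441 + 420) = -25*936 = -23400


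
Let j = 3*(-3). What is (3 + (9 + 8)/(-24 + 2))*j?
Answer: -441/22 ≈ -20.045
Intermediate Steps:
j = -9
(3 + (9 + 8)/(-24 + 2))*j = (3 + (9 + 8)/(-24 + 2))*(-9) = (3 + 17/(-22))*(-9) = (3 + 17*(-1/22))*(-9) = (3 - 17/22)*(-9) = (49/22)*(-9) = -441/22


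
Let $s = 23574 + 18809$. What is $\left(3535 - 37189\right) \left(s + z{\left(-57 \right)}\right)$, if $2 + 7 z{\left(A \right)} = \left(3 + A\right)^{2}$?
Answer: $- \frac{10082570130}{7} \approx -1.4404 \cdot 10^{9}$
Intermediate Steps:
$z{\left(A \right)} = - \frac{2}{7} + \frac{\left(3 + A\right)^{2}}{7}$
$s = 42383$
$\left(3535 - 37189\right) \left(s + z{\left(-57 \right)}\right) = \left(3535 - 37189\right) \left(42383 - \left(\frac{2}{7} - \frac{\left(3 - 57\right)^{2}}{7}\right)\right) = - 33654 \left(42383 - \left(\frac{2}{7} - \frac{\left(-54\right)^{2}}{7}\right)\right) = - 33654 \left(42383 + \left(- \frac{2}{7} + \frac{1}{7} \cdot 2916\right)\right) = - 33654 \left(42383 + \left(- \frac{2}{7} + \frac{2916}{7}\right)\right) = - 33654 \left(42383 + \frac{2914}{7}\right) = \left(-33654\right) \frac{299595}{7} = - \frac{10082570130}{7}$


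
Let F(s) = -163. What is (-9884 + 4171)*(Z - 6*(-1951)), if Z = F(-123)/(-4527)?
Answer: -302750294425/4527 ≈ -6.6877e+7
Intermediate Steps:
Z = 163/4527 (Z = -163/(-4527) = -163*(-1/4527) = 163/4527 ≈ 0.036006)
(-9884 + 4171)*(Z - 6*(-1951)) = (-9884 + 4171)*(163/4527 - 6*(-1951)) = -5713*(163/4527 + 11706) = -5713*52993225/4527 = -302750294425/4527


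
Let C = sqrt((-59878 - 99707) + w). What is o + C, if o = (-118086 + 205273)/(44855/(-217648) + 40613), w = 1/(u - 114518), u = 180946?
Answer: 18976076176/8839293369 + I*sqrt(176049351878053)/33214 ≈ 2.1468 + 399.48*I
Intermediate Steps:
w = 1/66428 (w = 1/(180946 - 114518) = 1/66428 ≈ 1.5054e-5)
C = I*sqrt(176049351878053)/33214 (C = sqrt((-59878 - 99707) + 1/66428) = sqrt(-159585 + 1/66428) = sqrt(-10600912379/66428) = I*sqrt(176049351878053)/33214 ≈ 399.48*I)
o = 18976076176/8839293369 (o = 87187/(44855*(-1/217648) + 40613) = 87187/(-44855/217648 + 40613) = 87187/(8839293369/217648) = 87187*(217648/8839293369) = 18976076176/8839293369 ≈ 2.1468)
o + C = 18976076176/8839293369 + I*sqrt(176049351878053)/33214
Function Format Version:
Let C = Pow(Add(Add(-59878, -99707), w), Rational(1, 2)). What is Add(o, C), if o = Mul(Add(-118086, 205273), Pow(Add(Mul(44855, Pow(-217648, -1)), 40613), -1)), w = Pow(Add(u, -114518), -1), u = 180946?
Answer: Add(Rational(18976076176, 8839293369), Mul(Rational(1, 33214), I, Pow(176049351878053, Rational(1, 2)))) ≈ Add(2.1468, Mul(399.48, I))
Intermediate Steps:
w = Rational(1, 66428) (w = Pow(Add(180946, -114518), -1) = Pow(66428, -1) = Rational(1, 66428) ≈ 1.5054e-5)
C = Mul(Rational(1, 33214), I, Pow(176049351878053, Rational(1, 2))) (C = Pow(Add(Add(-59878, -99707), Rational(1, 66428)), Rational(1, 2)) = Pow(Add(-159585, Rational(1, 66428)), Rational(1, 2)) = Pow(Rational(-10600912379, 66428), Rational(1, 2)) = Mul(Rational(1, 33214), I, Pow(176049351878053, Rational(1, 2))) ≈ Mul(399.48, I))
o = Rational(18976076176, 8839293369) (o = Mul(87187, Pow(Add(Mul(44855, Rational(-1, 217648)), 40613), -1)) = Mul(87187, Pow(Add(Rational(-44855, 217648), 40613), -1)) = Mul(87187, Pow(Rational(8839293369, 217648), -1)) = Mul(87187, Rational(217648, 8839293369)) = Rational(18976076176, 8839293369) ≈ 2.1468)
Add(o, C) = Add(Rational(18976076176, 8839293369), Mul(Rational(1, 33214), I, Pow(176049351878053, Rational(1, 2))))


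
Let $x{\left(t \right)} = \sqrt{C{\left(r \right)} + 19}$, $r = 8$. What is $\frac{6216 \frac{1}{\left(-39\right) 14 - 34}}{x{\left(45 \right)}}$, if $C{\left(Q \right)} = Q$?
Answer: $- \frac{518 \sqrt{3}}{435} \approx -2.0625$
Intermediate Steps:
$x{\left(t \right)} = 3 \sqrt{3}$ ($x{\left(t \right)} = \sqrt{8 + 19} = \sqrt{27} = 3 \sqrt{3}$)
$\frac{6216 \frac{1}{\left(-39\right) 14 - 34}}{x{\left(45 \right)}} = \frac{6216 \frac{1}{\left(-39\right) 14 - 34}}{3 \sqrt{3}} = \frac{6216}{-546 - 34} \frac{\sqrt{3}}{9} = \frac{6216}{-580} \frac{\sqrt{3}}{9} = 6216 \left(- \frac{1}{580}\right) \frac{\sqrt{3}}{9} = - \frac{1554 \frac{\sqrt{3}}{9}}{145} = - \frac{518 \sqrt{3}}{435}$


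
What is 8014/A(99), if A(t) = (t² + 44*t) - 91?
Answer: 4007/7033 ≈ 0.56974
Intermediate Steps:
A(t) = -91 + t² + 44*t
8014/A(99) = 8014/(-91 + 99² + 44*99) = 8014/(-91 + 9801 + 4356) = 8014/14066 = 8014*(1/14066) = 4007/7033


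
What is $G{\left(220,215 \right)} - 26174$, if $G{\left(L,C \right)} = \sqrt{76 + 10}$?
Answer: $-26174 + \sqrt{86} \approx -26165.0$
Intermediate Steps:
$G{\left(L,C \right)} = \sqrt{86}$
$G{\left(220,215 \right)} - 26174 = \sqrt{86} - 26174 = -26174 + \sqrt{86}$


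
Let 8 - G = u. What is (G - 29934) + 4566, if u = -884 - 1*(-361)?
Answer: -24837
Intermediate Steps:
u = -523 (u = -884 + 361 = -523)
G = 531 (G = 8 - 1*(-523) = 8 + 523 = 531)
(G - 29934) + 4566 = (531 - 29934) + 4566 = -29403 + 4566 = -24837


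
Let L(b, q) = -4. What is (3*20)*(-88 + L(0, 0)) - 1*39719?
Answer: -45239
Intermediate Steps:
(3*20)*(-88 + L(0, 0)) - 1*39719 = (3*20)*(-88 - 4) - 1*39719 = 60*(-92) - 39719 = -5520 - 39719 = -45239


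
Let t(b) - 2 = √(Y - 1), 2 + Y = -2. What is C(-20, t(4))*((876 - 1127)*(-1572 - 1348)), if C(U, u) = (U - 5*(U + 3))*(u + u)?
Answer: 190559200 + 95279600*I*√5 ≈ 1.9056e+8 + 2.1305e+8*I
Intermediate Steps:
Y = -4 (Y = -2 - 2 = -4)
t(b) = 2 + I*√5 (t(b) = 2 + √(-4 - 1) = 2 + √(-5) = 2 + I*√5)
C(U, u) = 2*u*(-15 - 4*U) (C(U, u) = (U - 5*(3 + U))*(2*u) = (U + (-15 - 5*U))*(2*u) = (-15 - 4*U)*(2*u) = 2*u*(-15 - 4*U))
C(-20, t(4))*((876 - 1127)*(-1572 - 1348)) = (-2*(2 + I*√5)*(15 + 4*(-20)))*((876 - 1127)*(-1572 - 1348)) = (-2*(2 + I*√5)*(15 - 80))*(-251*(-2920)) = -2*(2 + I*√5)*(-65)*732920 = (260 + 130*I*√5)*732920 = 190559200 + 95279600*I*√5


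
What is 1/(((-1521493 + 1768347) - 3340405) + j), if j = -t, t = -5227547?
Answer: 1/2133996 ≈ 4.6860e-7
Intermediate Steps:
j = 5227547 (j = -1*(-5227547) = 5227547)
1/(((-1521493 + 1768347) - 3340405) + j) = 1/(((-1521493 + 1768347) - 3340405) + 5227547) = 1/((246854 - 3340405) + 5227547) = 1/(-3093551 + 5227547) = 1/2133996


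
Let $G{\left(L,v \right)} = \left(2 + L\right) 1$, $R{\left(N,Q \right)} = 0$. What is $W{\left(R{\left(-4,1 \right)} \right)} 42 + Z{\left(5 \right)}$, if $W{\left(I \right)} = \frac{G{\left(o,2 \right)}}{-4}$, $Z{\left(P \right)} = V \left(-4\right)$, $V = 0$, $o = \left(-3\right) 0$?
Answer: $-21$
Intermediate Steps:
$o = 0$
$G{\left(L,v \right)} = 2 + L$
$Z{\left(P \right)} = 0$ ($Z{\left(P \right)} = 0 \left(-4\right) = 0$)
$W{\left(I \right)} = - \frac{1}{2}$ ($W{\left(I \right)} = \frac{2 + 0}{-4} = 2 \left(- \frac{1}{4}\right) = - \frac{1}{2}$)
$W{\left(R{\left(-4,1 \right)} \right)} 42 + Z{\left(5 \right)} = \left(- \frac{1}{2}\right) 42 + 0 = -21 + 0 = -21$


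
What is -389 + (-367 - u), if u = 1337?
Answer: -2093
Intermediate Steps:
-389 + (-367 - u) = -389 + (-367 - 1*1337) = -389 + (-367 - 1337) = -389 - 1704 = -2093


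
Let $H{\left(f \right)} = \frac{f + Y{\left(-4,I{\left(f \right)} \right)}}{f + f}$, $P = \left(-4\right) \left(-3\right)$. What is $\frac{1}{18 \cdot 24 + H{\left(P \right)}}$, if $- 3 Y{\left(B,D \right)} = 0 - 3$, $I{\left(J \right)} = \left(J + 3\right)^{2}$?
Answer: $\frac{24}{10381} \approx 0.0023119$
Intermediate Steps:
$I{\left(J \right)} = \left(3 + J\right)^{2}$
$P = 12$
$Y{\left(B,D \right)} = 1$ ($Y{\left(B,D \right)} = - \frac{0 - 3}{3} = \left(- \frac{1}{3}\right) \left(-3\right) = 1$)
$H{\left(f \right)} = \frac{1 + f}{2 f}$ ($H{\left(f \right)} = \frac{f + 1}{f + f} = \frac{1 + f}{2 f}$)
$\frac{1}{18 \cdot 24 + H{\left(P \right)}} = \frac{1}{18 \cdot 24 + \frac{1 + 12}{2 \cdot 12}} = \frac{1}{432 + \frac{1}{2} \cdot \frac{1}{12} \cdot 13} = \frac{1}{432 + \frac{13}{24}} = \frac{1}{\frac{10381}{24}} = \frac{24}{10381}$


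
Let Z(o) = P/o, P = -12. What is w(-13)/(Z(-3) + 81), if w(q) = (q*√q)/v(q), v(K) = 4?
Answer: -13*I*√13/340 ≈ -0.13786*I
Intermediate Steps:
Z(o) = -12/o
w(q) = q^(3/2)/4 (w(q) = (q*√q)/4 = q^(3/2)*(¼) = q^(3/2)/4)
w(-13)/(Z(-3) + 81) = ((-13)^(3/2)/4)/(-12/(-3) + 81) = ((-13*I*√13)/4)/(-12*(-⅓) + 81) = (-13*I*√13/4)/(4 + 81) = (-13*I*√13/4)/85 = -13*I*√13/340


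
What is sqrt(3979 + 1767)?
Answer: 13*sqrt(34) ≈ 75.802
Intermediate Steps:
sqrt(3979 + 1767) = sqrt(5746) = 13*sqrt(34)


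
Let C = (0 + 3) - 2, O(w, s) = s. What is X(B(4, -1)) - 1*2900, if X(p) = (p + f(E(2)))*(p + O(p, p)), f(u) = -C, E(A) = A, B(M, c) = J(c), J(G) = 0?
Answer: -2900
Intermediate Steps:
C = 1 (C = 3 - 2 = 1)
B(M, c) = 0
f(u) = -1 (f(u) = -1*1 = -1)
X(p) = 2*p*(-1 + p) (X(p) = (p - 1)*(p + p) = (-1 + p)*(2*p) = 2*p*(-1 + p))
X(B(4, -1)) - 1*2900 = 2*0*(-1 + 0) - 1*2900 = 2*0*(-1) - 2900 = 0 - 2900 = -2900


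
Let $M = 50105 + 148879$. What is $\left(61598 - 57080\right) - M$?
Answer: $-194466$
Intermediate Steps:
$M = 198984$
$\left(61598 - 57080\right) - M = \left(61598 - 57080\right) - 198984 = 4518 - 198984 = -194466$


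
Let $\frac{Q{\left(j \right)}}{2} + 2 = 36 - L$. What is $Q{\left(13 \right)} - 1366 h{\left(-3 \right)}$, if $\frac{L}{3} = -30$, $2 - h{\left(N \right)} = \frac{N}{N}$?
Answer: $-1118$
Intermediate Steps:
$h{\left(N \right)} = 1$ ($h{\left(N \right)} = 2 - \frac{N}{N} = 2 - 1 = 1$)
$L = -90$ ($L = 3 \left(-30\right) = -90$)
$Q{\left(j \right)} = 248$ ($Q{\left(j \right)} = -4 + 2 \left(36 - -90\right) = -4 + 2 \left(36 + 90\right) = -4 + 2 \cdot 126 = -4 + 252 = 248$)
$Q{\left(13 \right)} - 1366 h{\left(-3 \right)} = 248 - 1366 = -1118$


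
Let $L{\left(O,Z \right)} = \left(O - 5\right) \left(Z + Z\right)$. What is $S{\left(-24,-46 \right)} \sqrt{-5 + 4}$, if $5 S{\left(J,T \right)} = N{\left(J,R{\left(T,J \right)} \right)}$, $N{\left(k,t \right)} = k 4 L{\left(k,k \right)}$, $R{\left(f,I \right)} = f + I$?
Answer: $- \frac{133632 i}{5} \approx - 26726.0 i$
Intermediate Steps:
$L{\left(O,Z \right)} = 2 Z \left(-5 + O\right)$ ($L{\left(O,Z \right)} = \left(-5 + O\right) 2 Z = 2 Z \left(-5 + O\right)$)
$R{\left(f,I \right)} = I + f$
$N{\left(k,t \right)} = 8 k^{2} \left(-5 + k\right)$ ($N{\left(k,t \right)} = k 4 \cdot 2 k \left(-5 + k\right) = 4 k 2 k \left(-5 + k\right) = 8 k^{2} \left(-5 + k\right)$)
$S{\left(J,T \right)} = \frac{8 J^{2} \left(-5 + J\right)}{5}$
$S{\left(-24,-46 \right)} \sqrt{-5 + 4} = \frac{8 \left(-24\right)^{2} \left(-5 - 24\right)}{5} \sqrt{-5 + 4} = \frac{8}{5} \cdot 576 \left(-29\right) \sqrt{-1} = - \frac{133632 i}{5}$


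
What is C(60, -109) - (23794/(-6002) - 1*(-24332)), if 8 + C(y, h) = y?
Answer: -72852383/3001 ≈ -24276.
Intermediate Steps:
C(y, h) = -8 + y
C(60, -109) - (23794/(-6002) - 1*(-24332)) = (-8 + 60) - (23794/(-6002) - 1*(-24332)) = 52 - (23794*(-1/6002) + 24332) = 52 - (-11897/3001 + 24332) = 52 - 1*73008435/3001 = 52 - 73008435/3001 = -72852383/3001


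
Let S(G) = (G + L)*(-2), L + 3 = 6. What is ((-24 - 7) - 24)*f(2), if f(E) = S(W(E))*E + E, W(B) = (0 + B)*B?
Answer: 1430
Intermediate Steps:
L = 3 (L = -3 + 6 = 3)
W(B) = B² (W(B) = B*B = B²)
S(G) = -6 - 2*G (S(G) = (G + 3)*(-2) = (3 + G)*(-2) = -6 - 2*G)
f(E) = E + E*(-6 - 2*E²) (f(E) = (-6 - 2*E²)*E + E = E*(-6 - 2*E²) + E = E + E*(-6 - 2*E²))
((-24 - 7) - 24)*f(2) = ((-24 - 7) - 24)*(-1*2*(5 + 2*2²)) = (-31 - 24)*(-1*2*(5 + 2*4)) = -(-55)*2*(5 + 8) = -(-55)*2*13 = -55*(-26) = 1430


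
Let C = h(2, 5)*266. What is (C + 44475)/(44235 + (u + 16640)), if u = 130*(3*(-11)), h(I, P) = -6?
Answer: 42879/56585 ≈ 0.75778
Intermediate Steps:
u = -4290 (u = 130*(-33) = -4290)
C = -1596 (C = -6*266 = -1596)
(C + 44475)/(44235 + (u + 16640)) = (-1596 + 44475)/(44235 + (-4290 + 16640)) = 42879/(44235 + 12350) = 42879/56585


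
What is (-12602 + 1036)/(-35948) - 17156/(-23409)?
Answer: 443736191/420753366 ≈ 1.0546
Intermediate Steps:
(-12602 + 1036)/(-35948) - 17156/(-23409) = -11566*(-1/35948) - 17156*(-1/23409) = 5783/17974 + 17156/23409 = 443736191/420753366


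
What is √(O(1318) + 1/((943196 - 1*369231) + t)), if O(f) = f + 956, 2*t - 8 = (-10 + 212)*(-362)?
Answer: √656745489555233/537407 ≈ 47.686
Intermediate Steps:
t = -36558 (t = 4 + ((-10 + 212)*(-362))/2 = 4 + (202*(-362))/2 = 4 + (½)*(-73124) = 4 - 36562 = -36558)
O(f) = 956 + f
√(O(1318) + 1/((943196 - 1*369231) + t)) = √((956 + 1318) + 1/((943196 - 1*369231) - 36558)) = √(2274 + 1/((943196 - 369231) - 36558)) = √(2274 + 1/(573965 - 36558)) = √(2274 + 1/537407) = √(1222063519/537407) = √656745489555233/537407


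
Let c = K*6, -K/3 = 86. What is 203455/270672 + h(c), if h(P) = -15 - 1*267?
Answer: -76126049/270672 ≈ -281.25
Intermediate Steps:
K = -258 (K = -3*86 = -258)
c = -1548 (c = -258*6 = -1548)
h(P) = -282 (h(P) = -15 - 267 = -282)
203455/270672 + h(c) = 203455/270672 - 282 = -76126049/270672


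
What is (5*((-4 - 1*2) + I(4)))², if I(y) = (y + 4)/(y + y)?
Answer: 625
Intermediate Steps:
I(y) = (4 + y)/(2*y) (I(y) = (4 + y)/((2*y)) = (4 + y)*(1/(2*y)) = (4 + y)/(2*y))
(5*((-4 - 1*2) + I(4)))² = (5*((-4 - 1*2) + (½)*(4 + 4)/4))² = (5*((-4 - 2) + (½)*(¼)*8))² = (5*(-6 + 1))² = (5*(-5))² = (-25)² = 625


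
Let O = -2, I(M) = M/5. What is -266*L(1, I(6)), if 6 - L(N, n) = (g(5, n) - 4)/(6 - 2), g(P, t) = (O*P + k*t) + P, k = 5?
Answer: -3591/2 ≈ -1795.5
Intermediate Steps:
I(M) = M/5 (I(M) = M*(1/5) = M/5)
g(P, t) = -P + 5*t (g(P, t) = (-2*P + 5*t) + P = -P + 5*t)
L(N, n) = 33/4 - 5*n/4 (L(N, n) = 6 - ((-1*5 + 5*n) - 4)/(6 - 2) = 6 - ((-5 + 5*n) - 4)/4 = 6 - (-9 + 5*n)/4 = 6 - (-9/4 + 5*n/4) = 6 + (9/4 - 5*n/4) = 33/4 - 5*n/4)
-266*L(1, I(6)) = -266*(33/4 - 6/4) = -266*(33/4 - 5/4*6/5) = -266*(33/4 - 3/2) = -266*27/4 = -3591/2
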